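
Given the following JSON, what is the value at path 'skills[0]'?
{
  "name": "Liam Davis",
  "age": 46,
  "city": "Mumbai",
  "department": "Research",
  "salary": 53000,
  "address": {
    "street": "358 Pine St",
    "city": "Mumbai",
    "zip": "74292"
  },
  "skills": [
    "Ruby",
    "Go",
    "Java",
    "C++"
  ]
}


Query: skills[0]
Path: skills -> first element
Value: Ruby

Ruby


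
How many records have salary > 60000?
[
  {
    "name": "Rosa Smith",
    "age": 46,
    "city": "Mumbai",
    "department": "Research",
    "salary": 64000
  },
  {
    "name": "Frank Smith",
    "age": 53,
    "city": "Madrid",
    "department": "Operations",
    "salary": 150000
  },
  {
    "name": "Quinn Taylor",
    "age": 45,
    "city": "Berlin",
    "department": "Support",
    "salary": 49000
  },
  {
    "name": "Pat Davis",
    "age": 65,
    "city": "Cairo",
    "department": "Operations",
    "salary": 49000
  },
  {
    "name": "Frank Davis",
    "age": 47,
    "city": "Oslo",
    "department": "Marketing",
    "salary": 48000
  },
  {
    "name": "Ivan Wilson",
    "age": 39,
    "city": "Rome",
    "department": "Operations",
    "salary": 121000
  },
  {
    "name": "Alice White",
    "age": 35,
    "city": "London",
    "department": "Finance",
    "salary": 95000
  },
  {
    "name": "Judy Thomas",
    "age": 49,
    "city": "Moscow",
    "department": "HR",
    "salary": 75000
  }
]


Data: 8 records
Condition: salary > 60000

Checking each record:
  Rosa Smith: 64000 MATCH
  Frank Smith: 150000 MATCH
  Quinn Taylor: 49000
  Pat Davis: 49000
  Frank Davis: 48000
  Ivan Wilson: 121000 MATCH
  Alice White: 95000 MATCH
  Judy Thomas: 75000 MATCH

Count: 5

5


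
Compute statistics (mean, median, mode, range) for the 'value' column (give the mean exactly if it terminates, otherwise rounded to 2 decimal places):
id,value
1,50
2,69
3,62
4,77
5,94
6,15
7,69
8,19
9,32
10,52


Data: [50, 69, 62, 77, 94, 15, 69, 19, 32, 52]
Count: 10
Sum: 539
Mean: 539/10 = 53.9
Sorted: [15, 19, 32, 50, 52, 62, 69, 69, 77, 94]
Median: 57.0
Mode: 69 (2 times)
Range: 94 - 15 = 79
Min: 15, Max: 94

mean=53.9, median=57.0, mode=69, range=79


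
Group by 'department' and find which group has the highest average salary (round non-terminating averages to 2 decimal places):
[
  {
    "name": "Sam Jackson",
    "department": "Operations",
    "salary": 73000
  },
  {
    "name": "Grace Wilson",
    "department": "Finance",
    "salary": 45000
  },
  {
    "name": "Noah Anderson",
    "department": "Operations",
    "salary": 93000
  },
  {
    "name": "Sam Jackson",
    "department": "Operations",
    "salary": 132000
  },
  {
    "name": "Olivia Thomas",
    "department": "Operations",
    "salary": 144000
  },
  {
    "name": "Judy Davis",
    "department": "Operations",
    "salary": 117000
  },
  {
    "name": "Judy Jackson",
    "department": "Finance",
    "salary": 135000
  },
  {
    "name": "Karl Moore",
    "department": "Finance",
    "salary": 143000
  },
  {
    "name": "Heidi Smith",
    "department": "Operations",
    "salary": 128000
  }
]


Group by: department

Groups:
  Finance: 3 people, avg salary = 323000/3 ≈ $107666.67
  Operations: 6 people, avg salary = 687000/6 = $114500

Highest average salary: Operations ($114500)

Operations ($114500)


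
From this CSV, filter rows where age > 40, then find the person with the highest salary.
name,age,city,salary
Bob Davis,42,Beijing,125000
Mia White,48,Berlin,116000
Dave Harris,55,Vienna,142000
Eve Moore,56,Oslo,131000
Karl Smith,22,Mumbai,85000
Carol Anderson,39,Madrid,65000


Filter: age > 40
Sort by: salary (descending)

Filtered records (4):
  Dave Harris, age 55, salary $142000
  Eve Moore, age 56, salary $131000
  Bob Davis, age 42, salary $125000
  Mia White, age 48, salary $116000

Highest salary: Dave Harris ($142000)

Dave Harris


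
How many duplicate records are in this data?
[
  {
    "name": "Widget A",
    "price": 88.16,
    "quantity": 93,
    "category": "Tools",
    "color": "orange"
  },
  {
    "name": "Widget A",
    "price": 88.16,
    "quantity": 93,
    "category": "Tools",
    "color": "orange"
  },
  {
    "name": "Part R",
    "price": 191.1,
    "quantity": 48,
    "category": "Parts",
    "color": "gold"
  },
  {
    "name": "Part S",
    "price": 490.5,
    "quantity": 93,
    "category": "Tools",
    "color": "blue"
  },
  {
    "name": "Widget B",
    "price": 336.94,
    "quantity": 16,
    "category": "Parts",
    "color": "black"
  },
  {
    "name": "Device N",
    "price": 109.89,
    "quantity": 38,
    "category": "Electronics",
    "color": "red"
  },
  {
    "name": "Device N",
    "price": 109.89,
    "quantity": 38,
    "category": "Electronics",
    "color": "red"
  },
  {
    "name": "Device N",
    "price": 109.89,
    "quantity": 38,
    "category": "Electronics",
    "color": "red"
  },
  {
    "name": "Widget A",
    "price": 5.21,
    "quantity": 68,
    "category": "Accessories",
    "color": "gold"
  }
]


Checking 9 records for duplicates:

  Row 1: Widget A ($88.16, qty 93)
  Row 2: Widget A ($88.16, qty 93) <-- DUPLICATE
  Row 3: Part R ($191.1, qty 48)
  Row 4: Part S ($490.5, qty 93)
  Row 5: Widget B ($336.94, qty 16)
  Row 6: Device N ($109.89, qty 38)
  Row 7: Device N ($109.89, qty 38) <-- DUPLICATE
  Row 8: Device N ($109.89, qty 38) <-- DUPLICATE
  Row 9: Widget A ($5.21, qty 68)

Duplicates found: 3
Unique records: 6

3 duplicates, 6 unique


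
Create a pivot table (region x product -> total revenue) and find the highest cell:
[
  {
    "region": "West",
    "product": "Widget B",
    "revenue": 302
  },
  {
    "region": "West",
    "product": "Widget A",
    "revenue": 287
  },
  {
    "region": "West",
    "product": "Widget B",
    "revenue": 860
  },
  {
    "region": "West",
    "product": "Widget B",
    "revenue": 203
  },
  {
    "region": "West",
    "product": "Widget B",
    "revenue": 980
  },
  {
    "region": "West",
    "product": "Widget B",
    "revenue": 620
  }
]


Pivot: region (rows) x product (columns) -> total revenue

     Widget A      Widget B    
West           287          2965  

Highest: West / Widget B = $2965

West / Widget B = $2965


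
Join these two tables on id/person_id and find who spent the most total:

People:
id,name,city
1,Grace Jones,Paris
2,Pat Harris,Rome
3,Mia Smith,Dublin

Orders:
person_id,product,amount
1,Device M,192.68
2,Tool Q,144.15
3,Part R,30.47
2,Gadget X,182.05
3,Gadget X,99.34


Join on: people.id = orders.person_id

Joined rows:
  Grace Jones (Paris) bought Device M for $192.68
  Pat Harris (Rome) bought Tool Q for $144.15
  Mia Smith (Dublin) bought Part R for $30.47
  Pat Harris (Rome) bought Gadget X for $182.05
  Mia Smith (Dublin) bought Gadget X for $99.34

Total per person:
  Pat Harris: $326.20
  Grace Jones: $192.68
  Mia Smith: $129.81

Top spender: Pat Harris ($326.20)

Pat Harris ($326.20)


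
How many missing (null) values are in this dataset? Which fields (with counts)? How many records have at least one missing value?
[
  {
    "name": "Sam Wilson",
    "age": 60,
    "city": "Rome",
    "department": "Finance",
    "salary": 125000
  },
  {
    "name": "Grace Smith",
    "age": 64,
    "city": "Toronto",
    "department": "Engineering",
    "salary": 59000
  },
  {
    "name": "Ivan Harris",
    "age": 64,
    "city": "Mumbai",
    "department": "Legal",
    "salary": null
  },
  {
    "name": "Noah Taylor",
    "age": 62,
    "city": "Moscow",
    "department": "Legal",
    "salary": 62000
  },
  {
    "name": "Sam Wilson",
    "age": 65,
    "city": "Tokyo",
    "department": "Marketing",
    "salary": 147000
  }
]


Checking for missing (null) values in 5 records:

  Sam Wilson: complete
  Grace Smith: complete
  Ivan Harris: salary
  Noah Taylor: complete
  Sam Wilson: complete

Per field:
  name: 0 missing
  age: 0 missing
  city: 0 missing
  department: 0 missing
  salary: 1 missing

Total missing values: 1
Records with any missing: 1

1 missing values (salary: 1); 1 incomplete records


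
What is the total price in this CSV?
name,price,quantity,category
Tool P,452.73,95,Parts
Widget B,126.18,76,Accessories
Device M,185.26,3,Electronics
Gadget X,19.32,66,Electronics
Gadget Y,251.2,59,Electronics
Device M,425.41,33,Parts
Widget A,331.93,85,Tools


Computing total price:
Values: [452.73, 126.18, 185.26, 19.32, 251.2, 425.41, 331.93]
Sum = 1792.03

1792.03


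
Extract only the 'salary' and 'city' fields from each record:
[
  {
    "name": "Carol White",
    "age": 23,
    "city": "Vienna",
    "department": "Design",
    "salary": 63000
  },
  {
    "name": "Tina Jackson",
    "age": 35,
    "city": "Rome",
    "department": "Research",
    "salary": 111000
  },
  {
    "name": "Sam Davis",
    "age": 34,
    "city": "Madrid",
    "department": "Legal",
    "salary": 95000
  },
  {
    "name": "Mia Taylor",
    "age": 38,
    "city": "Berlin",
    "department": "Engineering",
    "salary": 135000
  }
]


Original: 4 records with fields: name, age, city, department, salary
Keep: ['salary', 'city']
Drop: ['name', 'age', 'department']
Result: 4 records, 2 fields each

[
  {
    "salary": 63000,
    "city": "Vienna"
  },
  {
    "salary": 111000,
    "city": "Rome"
  },
  {
    "salary": 95000,
    "city": "Madrid"
  },
  {
    "salary": 135000,
    "city": "Berlin"
  }
]


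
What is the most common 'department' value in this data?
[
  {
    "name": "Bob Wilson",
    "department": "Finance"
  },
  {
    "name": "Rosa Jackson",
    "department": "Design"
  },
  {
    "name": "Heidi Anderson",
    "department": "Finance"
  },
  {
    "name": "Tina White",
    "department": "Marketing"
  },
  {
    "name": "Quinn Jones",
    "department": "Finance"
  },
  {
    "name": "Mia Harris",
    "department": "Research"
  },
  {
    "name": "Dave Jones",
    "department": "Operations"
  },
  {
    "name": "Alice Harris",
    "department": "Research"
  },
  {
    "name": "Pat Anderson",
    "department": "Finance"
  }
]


Counting 'department' values across 9 records:

  Finance: 4 ####
  Research: 2 ##
  Design: 1 #
  Marketing: 1 #
  Operations: 1 #

Most common: Finance (4 times)

Finance (4 times)


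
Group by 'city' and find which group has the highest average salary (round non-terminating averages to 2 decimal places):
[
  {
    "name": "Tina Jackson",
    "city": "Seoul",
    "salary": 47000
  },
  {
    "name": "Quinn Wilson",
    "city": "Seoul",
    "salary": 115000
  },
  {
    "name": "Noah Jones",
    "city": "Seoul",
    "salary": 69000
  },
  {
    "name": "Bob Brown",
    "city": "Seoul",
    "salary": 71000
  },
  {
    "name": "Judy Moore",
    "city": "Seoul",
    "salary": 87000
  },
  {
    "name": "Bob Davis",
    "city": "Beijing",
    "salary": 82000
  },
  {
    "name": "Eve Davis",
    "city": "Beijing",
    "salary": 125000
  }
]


Group by: city

Groups:
  Beijing: 2 people, avg salary = 207000/2 = $103500
  Seoul: 5 people, avg salary = 389000/5 = $77800

Highest average salary: Beijing ($103500)

Beijing ($103500)


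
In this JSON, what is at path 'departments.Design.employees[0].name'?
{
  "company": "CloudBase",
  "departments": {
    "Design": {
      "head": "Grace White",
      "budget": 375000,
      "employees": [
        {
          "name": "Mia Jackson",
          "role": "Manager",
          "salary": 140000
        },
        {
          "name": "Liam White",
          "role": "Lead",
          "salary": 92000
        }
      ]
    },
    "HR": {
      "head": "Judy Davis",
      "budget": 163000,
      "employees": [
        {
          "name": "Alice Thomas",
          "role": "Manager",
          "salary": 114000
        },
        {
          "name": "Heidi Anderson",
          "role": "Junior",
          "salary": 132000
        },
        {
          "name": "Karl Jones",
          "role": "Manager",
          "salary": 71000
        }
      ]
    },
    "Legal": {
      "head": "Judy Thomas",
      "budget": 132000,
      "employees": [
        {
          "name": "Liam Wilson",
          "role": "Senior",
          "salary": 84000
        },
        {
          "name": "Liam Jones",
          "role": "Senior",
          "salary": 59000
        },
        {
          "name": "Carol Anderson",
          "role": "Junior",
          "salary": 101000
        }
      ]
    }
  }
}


Path: departments.Design.employees[0].name

Navigate:
  -> departments
  -> Design
  -> employees[0].name = 'Mia Jackson'

Mia Jackson


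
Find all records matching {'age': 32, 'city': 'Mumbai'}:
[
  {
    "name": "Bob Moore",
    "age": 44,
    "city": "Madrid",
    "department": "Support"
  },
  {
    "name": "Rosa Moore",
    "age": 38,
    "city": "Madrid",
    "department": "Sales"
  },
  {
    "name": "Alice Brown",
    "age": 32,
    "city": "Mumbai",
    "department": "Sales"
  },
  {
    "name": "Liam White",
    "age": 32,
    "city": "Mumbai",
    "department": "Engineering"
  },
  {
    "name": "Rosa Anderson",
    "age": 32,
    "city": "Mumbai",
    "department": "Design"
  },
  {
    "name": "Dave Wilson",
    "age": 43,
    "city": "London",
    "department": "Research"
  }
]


Search criteria: {'age': 32, 'city': 'Mumbai'}

Checking 6 records:
  Bob Moore: {age: 44, city: Madrid}
  Rosa Moore: {age: 38, city: Madrid}
  Alice Brown: {age: 32, city: Mumbai} <-- MATCH
  Liam White: {age: 32, city: Mumbai} <-- MATCH
  Rosa Anderson: {age: 32, city: Mumbai} <-- MATCH
  Dave Wilson: {age: 43, city: London}

Matches: ["Alice Brown", "Liam White", "Rosa Anderson"]

["Alice Brown", "Liam White", "Rosa Anderson"]


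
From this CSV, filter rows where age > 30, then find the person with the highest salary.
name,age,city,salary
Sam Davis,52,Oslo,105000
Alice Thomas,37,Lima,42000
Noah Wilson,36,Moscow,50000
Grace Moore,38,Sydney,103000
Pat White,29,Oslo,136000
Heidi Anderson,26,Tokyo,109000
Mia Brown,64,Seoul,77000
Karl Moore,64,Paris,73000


Filter: age > 30
Sort by: salary (descending)

Filtered records (6):
  Sam Davis, age 52, salary $105000
  Grace Moore, age 38, salary $103000
  Mia Brown, age 64, salary $77000
  Karl Moore, age 64, salary $73000
  Noah Wilson, age 36, salary $50000
  Alice Thomas, age 37, salary $42000

Highest salary: Sam Davis ($105000)

Sam Davis


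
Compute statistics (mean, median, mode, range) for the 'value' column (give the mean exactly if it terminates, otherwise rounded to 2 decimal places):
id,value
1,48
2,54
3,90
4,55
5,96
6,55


Data: [48, 54, 90, 55, 96, 55]
Count: 6
Sum: 398
Mean: 398/6 ≈ 66.33 (rounded to 2 decimal places)
Sorted: [48, 54, 55, 55, 90, 96]
Median: 55.0
Mode: 55 (2 times)
Range: 96 - 48 = 48
Min: 48, Max: 96

mean≈66.33, median=55.0, mode=55, range=48


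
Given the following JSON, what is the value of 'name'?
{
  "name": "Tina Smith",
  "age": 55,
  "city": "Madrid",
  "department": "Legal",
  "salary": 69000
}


Looking up field 'name'
Value: Tina Smith

Tina Smith


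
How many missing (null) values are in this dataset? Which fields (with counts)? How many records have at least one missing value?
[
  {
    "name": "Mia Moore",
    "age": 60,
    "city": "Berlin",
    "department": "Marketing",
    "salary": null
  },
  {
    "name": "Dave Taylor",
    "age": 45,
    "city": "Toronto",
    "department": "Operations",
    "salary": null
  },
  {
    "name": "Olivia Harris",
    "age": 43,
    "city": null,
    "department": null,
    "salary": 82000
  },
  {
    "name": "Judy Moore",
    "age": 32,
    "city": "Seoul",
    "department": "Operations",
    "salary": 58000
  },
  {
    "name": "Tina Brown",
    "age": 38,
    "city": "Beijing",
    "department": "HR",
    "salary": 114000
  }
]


Checking for missing (null) values in 5 records:

  Mia Moore: salary
  Dave Taylor: salary
  Olivia Harris: city, department
  Judy Moore: complete
  Tina Brown: complete

Per field:
  name: 0 missing
  age: 0 missing
  city: 1 missing
  department: 1 missing
  salary: 2 missing

Total missing values: 4
Records with any missing: 3

4 missing values (city: 1, department: 1, salary: 2); 3 incomplete records


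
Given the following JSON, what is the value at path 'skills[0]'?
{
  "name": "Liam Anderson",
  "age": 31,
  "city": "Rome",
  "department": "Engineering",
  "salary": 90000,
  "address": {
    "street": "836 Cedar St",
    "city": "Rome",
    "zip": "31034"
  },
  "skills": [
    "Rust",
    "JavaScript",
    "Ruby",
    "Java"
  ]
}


Query: skills[0]
Path: skills -> first element
Value: Rust

Rust


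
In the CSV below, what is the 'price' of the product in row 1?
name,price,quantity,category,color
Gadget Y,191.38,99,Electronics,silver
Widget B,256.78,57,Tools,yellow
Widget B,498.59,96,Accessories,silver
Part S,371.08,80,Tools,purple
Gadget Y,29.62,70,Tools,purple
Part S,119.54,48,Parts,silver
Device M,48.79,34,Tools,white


Query: Row 1 ('Gadget Y'), column 'price'
Value: 191.38

191.38


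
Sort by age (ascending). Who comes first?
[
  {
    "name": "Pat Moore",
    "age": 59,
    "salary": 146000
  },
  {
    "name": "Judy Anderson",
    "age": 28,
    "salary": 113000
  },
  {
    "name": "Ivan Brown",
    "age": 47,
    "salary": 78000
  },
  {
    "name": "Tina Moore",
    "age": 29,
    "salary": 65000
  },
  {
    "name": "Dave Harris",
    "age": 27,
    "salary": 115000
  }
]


Sort by: age (ascending)

Sorted order:
  1. Dave Harris (age = 27)
  2. Judy Anderson (age = 28)
  3. Tina Moore (age = 29)
  4. Ivan Brown (age = 47)
  5. Pat Moore (age = 59)

First: Dave Harris

Dave Harris


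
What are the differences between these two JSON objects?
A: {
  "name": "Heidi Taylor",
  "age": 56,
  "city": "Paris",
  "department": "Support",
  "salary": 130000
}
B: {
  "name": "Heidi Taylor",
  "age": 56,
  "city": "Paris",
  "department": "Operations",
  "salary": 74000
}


Comparing each field (in key order):
  name: same
  age: same
  city: same
  department: DIFFERENT
  salary: DIFFERENT
Differences:
  department: Support -> Operations
  salary: 130000 -> 74000

2 field(s) changed

2 changes: department, salary


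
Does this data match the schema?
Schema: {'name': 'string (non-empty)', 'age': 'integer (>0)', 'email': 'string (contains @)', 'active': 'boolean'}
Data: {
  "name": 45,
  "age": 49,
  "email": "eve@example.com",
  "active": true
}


Validating each field against schema:
  name: FAIL (45 is not a string)
  age: OK (positive integer)
  email: OK (string with @)
  active: OK (boolean)

Result: INVALID (1 error: name)

INVALID (1 error: name)


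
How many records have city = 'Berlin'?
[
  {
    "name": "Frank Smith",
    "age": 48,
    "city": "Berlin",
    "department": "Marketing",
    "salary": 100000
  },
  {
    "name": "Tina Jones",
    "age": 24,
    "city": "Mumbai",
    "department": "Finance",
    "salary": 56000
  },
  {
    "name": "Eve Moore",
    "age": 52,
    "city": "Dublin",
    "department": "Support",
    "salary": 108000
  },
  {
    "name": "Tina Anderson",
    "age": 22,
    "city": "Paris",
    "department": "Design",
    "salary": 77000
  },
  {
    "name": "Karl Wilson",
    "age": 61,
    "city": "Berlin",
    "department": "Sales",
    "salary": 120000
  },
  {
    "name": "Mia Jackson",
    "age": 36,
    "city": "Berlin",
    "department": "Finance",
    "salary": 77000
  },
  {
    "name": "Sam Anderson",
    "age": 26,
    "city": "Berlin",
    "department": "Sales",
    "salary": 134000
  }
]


Data: 7 records
Condition: city = 'Berlin'

Checking each record:
  Frank Smith: Berlin MATCH
  Tina Jones: Mumbai
  Eve Moore: Dublin
  Tina Anderson: Paris
  Karl Wilson: Berlin MATCH
  Mia Jackson: Berlin MATCH
  Sam Anderson: Berlin MATCH

Count: 4

4


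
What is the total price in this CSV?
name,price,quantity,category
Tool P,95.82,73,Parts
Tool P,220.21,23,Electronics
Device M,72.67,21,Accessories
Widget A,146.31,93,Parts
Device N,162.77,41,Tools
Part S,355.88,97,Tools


Computing total price:
Values: [95.82, 220.21, 72.67, 146.31, 162.77, 355.88]
Sum = 1053.66

1053.66


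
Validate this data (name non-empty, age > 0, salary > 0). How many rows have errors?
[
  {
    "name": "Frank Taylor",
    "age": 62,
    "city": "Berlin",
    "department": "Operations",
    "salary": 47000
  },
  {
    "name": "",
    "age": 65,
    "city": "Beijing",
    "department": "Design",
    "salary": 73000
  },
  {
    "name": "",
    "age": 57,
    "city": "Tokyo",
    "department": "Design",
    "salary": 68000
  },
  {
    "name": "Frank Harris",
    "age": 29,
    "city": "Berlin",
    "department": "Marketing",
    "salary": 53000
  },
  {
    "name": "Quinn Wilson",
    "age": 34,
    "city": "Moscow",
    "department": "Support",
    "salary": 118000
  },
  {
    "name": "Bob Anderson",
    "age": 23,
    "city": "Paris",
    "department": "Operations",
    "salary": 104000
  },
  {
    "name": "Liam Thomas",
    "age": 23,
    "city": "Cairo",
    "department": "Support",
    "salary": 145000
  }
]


Validating 7 records:
Rules: name non-empty, age > 0, salary > 0

  Row 1 (Frank Taylor): OK
  Row 2 (???): empty name
  Row 3 (???): empty name
  Row 4 (Frank Harris): OK
  Row 5 (Quinn Wilson): OK
  Row 6 (Bob Anderson): OK
  Row 7 (Liam Thomas): OK

Total errors: 2

2 errors


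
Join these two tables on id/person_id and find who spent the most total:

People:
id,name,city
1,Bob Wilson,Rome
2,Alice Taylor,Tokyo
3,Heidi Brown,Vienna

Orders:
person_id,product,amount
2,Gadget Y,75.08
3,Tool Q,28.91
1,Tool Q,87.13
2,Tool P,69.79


Join on: people.id = orders.person_id

Joined rows:
  Alice Taylor (Tokyo) bought Gadget Y for $75.08
  Heidi Brown (Vienna) bought Tool Q for $28.91
  Bob Wilson (Rome) bought Tool Q for $87.13
  Alice Taylor (Tokyo) bought Tool P for $69.79

Total per person:
  Alice Taylor: $144.87
  Bob Wilson: $87.13
  Heidi Brown: $28.91

Top spender: Alice Taylor ($144.87)

Alice Taylor ($144.87)


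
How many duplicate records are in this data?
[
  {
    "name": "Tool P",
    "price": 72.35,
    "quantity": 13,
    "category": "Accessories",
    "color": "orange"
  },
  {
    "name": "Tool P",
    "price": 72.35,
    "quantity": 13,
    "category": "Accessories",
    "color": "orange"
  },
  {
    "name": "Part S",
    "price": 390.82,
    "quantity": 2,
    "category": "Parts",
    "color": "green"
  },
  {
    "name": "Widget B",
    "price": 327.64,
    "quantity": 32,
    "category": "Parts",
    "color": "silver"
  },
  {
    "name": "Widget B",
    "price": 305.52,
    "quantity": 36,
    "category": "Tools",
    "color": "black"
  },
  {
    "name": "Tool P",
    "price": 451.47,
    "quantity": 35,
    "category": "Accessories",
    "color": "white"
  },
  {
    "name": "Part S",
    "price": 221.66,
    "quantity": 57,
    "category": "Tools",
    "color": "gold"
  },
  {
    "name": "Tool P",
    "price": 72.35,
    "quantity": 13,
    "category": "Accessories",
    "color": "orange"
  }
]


Checking 8 records for duplicates:

  Row 1: Tool P ($72.35, qty 13)
  Row 2: Tool P ($72.35, qty 13) <-- DUPLICATE
  Row 3: Part S ($390.82, qty 2)
  Row 4: Widget B ($327.64, qty 32)
  Row 5: Widget B ($305.52, qty 36)
  Row 6: Tool P ($451.47, qty 35)
  Row 7: Part S ($221.66, qty 57)
  Row 8: Tool P ($72.35, qty 13) <-- DUPLICATE

Duplicates found: 2
Unique records: 6

2 duplicates, 6 unique


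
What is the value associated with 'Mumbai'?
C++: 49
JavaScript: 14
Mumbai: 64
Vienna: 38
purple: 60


Looking up key 'Mumbai'
Value: 64

64


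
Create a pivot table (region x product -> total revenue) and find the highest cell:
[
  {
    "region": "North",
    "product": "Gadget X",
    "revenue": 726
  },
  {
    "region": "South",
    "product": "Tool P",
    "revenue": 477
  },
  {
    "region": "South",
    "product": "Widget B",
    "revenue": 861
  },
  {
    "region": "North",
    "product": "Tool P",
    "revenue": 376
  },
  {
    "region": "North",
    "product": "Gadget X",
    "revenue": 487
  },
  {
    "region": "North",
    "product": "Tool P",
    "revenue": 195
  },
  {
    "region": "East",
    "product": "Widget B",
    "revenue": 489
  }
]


Pivot: region (rows) x product (columns) -> total revenue

     Gadget X      Tool P        Widget B    
East             0             0           489  
North         1213           571             0  
South            0           477           861  

Highest: North / Gadget X = $1213

North / Gadget X = $1213


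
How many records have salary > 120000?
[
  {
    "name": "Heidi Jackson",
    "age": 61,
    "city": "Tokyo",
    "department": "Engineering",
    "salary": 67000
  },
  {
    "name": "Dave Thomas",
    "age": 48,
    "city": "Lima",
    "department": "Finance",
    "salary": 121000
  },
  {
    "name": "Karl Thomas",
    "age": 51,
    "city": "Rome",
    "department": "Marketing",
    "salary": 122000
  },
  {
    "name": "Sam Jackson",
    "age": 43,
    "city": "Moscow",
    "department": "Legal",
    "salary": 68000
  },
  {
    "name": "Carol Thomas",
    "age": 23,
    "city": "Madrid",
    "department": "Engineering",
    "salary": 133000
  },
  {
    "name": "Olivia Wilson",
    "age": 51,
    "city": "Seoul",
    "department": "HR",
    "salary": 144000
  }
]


Data: 6 records
Condition: salary > 120000

Checking each record:
  Heidi Jackson: 67000
  Dave Thomas: 121000 MATCH
  Karl Thomas: 122000 MATCH
  Sam Jackson: 68000
  Carol Thomas: 133000 MATCH
  Olivia Wilson: 144000 MATCH

Count: 4

4


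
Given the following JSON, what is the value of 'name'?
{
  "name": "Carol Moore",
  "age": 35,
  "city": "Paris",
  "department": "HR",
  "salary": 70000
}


Looking up field 'name'
Value: Carol Moore

Carol Moore


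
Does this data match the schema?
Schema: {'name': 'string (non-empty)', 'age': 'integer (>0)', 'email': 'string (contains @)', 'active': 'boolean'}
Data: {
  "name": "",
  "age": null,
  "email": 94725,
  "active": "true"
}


Validating each field against schema:
  name: FAIL ("" is an empty string)
  age: FAIL (null is not an integer)
  email: FAIL (94725 is not a string)
  active: FAIL ("true" is not a boolean)

Result: INVALID (4 errors: name, age, email, active)

INVALID (4 errors: name, age, email, active)


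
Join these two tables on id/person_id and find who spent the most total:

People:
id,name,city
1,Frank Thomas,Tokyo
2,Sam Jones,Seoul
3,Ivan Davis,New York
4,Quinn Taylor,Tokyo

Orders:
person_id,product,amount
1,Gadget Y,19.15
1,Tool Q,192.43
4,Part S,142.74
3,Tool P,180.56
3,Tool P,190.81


Join on: people.id = orders.person_id

Joined rows:
  Frank Thomas (Tokyo) bought Gadget Y for $19.15
  Frank Thomas (Tokyo) bought Tool Q for $192.43
  Quinn Taylor (Tokyo) bought Part S for $142.74
  Ivan Davis (New York) bought Tool P for $180.56
  Ivan Davis (New York) bought Tool P for $190.81

Total per person:
  Ivan Davis: $371.37
  Frank Thomas: $211.58
  Quinn Taylor: $142.74

Top spender: Ivan Davis ($371.37)

Ivan Davis ($371.37)


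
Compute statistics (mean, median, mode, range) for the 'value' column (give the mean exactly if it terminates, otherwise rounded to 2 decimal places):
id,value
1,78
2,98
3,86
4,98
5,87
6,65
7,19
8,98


Data: [78, 98, 86, 98, 87, 65, 19, 98]
Count: 8
Sum: 629
Mean: 629/8 = 78.625
Sorted: [19, 65, 78, 86, 87, 98, 98, 98]
Median: 86.5
Mode: 98 (3 times)
Range: 98 - 19 = 79
Min: 19, Max: 98

mean=78.625, median=86.5, mode=98, range=79


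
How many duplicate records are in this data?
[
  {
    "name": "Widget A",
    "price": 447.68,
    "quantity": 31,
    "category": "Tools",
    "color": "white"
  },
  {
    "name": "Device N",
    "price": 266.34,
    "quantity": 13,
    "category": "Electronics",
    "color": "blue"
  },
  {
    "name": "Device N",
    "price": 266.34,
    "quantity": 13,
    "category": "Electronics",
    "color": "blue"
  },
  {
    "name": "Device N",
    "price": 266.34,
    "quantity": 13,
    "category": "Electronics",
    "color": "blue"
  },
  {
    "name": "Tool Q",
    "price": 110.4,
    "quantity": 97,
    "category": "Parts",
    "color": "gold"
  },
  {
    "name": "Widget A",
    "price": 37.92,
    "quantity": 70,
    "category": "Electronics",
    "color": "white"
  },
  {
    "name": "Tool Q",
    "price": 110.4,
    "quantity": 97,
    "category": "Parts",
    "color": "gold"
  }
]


Checking 7 records for duplicates:

  Row 1: Widget A ($447.68, qty 31)
  Row 2: Device N ($266.34, qty 13)
  Row 3: Device N ($266.34, qty 13) <-- DUPLICATE
  Row 4: Device N ($266.34, qty 13) <-- DUPLICATE
  Row 5: Tool Q ($110.4, qty 97)
  Row 6: Widget A ($37.92, qty 70)
  Row 7: Tool Q ($110.4, qty 97) <-- DUPLICATE

Duplicates found: 3
Unique records: 4

3 duplicates, 4 unique


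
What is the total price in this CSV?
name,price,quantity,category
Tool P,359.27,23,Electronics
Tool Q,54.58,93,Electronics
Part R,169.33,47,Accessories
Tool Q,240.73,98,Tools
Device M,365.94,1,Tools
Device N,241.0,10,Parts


Computing total price:
Values: [359.27, 54.58, 169.33, 240.73, 365.94, 241.0]
Sum = 1430.85

1430.85


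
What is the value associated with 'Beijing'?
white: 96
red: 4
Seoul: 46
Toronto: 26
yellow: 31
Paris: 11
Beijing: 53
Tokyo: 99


Looking up key 'Beijing'
Value: 53

53


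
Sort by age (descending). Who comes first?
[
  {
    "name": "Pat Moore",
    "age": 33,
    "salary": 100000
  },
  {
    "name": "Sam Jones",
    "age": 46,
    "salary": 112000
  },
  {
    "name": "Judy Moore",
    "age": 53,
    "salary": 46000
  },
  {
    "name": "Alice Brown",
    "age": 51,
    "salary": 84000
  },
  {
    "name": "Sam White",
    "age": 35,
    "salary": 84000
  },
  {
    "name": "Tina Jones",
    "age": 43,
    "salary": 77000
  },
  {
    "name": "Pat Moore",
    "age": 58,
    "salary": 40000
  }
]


Sort by: age (descending)

Sorted order:
  1. Pat Moore (age = 58)
  2. Judy Moore (age = 53)
  3. Alice Brown (age = 51)
  4. Sam Jones (age = 46)
  5. Tina Jones (age = 43)
  6. Sam White (age = 35)
  7. Pat Moore (age = 33)

First: Pat Moore

Pat Moore


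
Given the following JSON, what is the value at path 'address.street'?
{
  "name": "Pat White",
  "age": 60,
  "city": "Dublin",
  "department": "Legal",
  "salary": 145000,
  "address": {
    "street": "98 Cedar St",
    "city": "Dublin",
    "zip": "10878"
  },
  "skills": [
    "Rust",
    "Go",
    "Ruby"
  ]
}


Query: address.street
Path: address -> street
Value: 98 Cedar St

98 Cedar St


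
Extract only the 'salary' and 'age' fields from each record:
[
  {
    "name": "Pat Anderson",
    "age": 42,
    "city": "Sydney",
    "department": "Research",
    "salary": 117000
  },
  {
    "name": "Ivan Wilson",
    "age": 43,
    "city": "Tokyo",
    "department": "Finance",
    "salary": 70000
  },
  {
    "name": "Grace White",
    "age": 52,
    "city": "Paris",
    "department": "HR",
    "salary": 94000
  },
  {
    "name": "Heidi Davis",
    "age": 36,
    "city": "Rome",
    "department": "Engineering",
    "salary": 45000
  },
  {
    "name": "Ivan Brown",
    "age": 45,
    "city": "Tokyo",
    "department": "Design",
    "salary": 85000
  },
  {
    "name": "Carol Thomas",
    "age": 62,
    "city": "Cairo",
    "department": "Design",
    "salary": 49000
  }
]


Original: 6 records with fields: name, age, city, department, salary
Keep: ['salary', 'age']
Drop: ['name', 'city', 'department']
Result: 6 records, 2 fields each

[
  {
    "salary": 117000,
    "age": 42
  },
  {
    "salary": 70000,
    "age": 43
  },
  {
    "salary": 94000,
    "age": 52
  },
  {
    "salary": 45000,
    "age": 36
  },
  {
    "salary": 85000,
    "age": 45
  },
  {
    "salary": 49000,
    "age": 62
  }
]


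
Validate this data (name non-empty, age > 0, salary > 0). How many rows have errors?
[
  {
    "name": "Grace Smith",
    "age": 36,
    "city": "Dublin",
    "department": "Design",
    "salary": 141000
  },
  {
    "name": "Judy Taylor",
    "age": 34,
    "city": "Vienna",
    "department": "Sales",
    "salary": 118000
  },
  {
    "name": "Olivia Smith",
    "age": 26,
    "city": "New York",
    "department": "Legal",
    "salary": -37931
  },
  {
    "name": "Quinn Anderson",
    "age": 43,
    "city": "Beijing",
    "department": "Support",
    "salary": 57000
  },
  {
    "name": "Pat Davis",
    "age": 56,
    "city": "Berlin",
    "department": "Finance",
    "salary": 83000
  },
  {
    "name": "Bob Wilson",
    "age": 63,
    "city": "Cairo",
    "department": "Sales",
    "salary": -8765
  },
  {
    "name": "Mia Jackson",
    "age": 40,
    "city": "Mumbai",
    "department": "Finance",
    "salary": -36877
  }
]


Validating 7 records:
Rules: name non-empty, age > 0, salary > 0

  Row 1 (Grace Smith): OK
  Row 2 (Judy Taylor): OK
  Row 3 (Olivia Smith): negative salary: -37931
  Row 4 (Quinn Anderson): OK
  Row 5 (Pat Davis): OK
  Row 6 (Bob Wilson): negative salary: -8765
  Row 7 (Mia Jackson): negative salary: -36877

Total errors: 3

3 errors


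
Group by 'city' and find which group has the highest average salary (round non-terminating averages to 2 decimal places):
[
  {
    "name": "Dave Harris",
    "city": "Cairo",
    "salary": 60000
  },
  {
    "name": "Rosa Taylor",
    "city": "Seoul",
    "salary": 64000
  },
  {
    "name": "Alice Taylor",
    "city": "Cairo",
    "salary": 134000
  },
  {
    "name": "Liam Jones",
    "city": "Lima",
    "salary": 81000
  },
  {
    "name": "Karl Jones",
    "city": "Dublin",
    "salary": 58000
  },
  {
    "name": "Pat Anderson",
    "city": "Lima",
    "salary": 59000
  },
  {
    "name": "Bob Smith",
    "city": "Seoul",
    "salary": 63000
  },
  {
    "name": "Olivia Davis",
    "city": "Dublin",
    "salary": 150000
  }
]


Group by: city

Groups:
  Cairo: 2 people, avg salary = 194000/2 = $97000
  Dublin: 2 people, avg salary = 208000/2 = $104000
  Lima: 2 people, avg salary = 140000/2 = $70000
  Seoul: 2 people, avg salary = 127000/2 = $63500

Highest average salary: Dublin ($104000)

Dublin ($104000)


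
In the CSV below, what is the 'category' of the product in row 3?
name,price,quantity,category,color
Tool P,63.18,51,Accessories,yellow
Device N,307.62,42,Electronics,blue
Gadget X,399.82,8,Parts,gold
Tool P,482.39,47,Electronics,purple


Query: Row 3 ('Gadget X'), column 'category'
Value: Parts

Parts


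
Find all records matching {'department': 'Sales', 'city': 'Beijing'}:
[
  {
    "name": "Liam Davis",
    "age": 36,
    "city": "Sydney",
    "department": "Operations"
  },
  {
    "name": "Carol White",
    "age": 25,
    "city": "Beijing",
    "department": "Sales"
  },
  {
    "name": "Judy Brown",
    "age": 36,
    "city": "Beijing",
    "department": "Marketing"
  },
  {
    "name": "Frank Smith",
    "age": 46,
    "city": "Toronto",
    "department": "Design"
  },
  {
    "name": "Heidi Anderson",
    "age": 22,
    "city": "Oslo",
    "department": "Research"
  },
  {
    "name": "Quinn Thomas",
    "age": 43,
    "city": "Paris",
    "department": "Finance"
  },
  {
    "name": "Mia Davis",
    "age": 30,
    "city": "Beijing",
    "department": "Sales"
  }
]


Search criteria: {'department': 'Sales', 'city': 'Beijing'}

Checking 7 records:
  Liam Davis: {department: Operations, city: Sydney}
  Carol White: {department: Sales, city: Beijing} <-- MATCH
  Judy Brown: {department: Marketing, city: Beijing}
  Frank Smith: {department: Design, city: Toronto}
  Heidi Anderson: {department: Research, city: Oslo}
  Quinn Thomas: {department: Finance, city: Paris}
  Mia Davis: {department: Sales, city: Beijing} <-- MATCH

Matches: ["Carol White", "Mia Davis"]

["Carol White", "Mia Davis"]


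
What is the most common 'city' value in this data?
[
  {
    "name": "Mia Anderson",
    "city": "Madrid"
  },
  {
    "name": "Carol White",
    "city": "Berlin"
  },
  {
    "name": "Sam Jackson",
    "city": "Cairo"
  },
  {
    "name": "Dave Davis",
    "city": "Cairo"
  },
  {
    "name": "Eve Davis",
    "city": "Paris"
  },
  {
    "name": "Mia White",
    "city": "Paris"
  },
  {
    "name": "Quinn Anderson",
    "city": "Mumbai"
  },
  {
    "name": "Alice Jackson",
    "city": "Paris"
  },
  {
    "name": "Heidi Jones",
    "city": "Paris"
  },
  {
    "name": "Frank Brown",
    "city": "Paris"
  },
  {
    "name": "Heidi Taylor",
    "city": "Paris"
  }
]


Counting 'city' values across 11 records:

  Paris: 6 ######
  Cairo: 2 ##
  Madrid: 1 #
  Berlin: 1 #
  Mumbai: 1 #

Most common: Paris (6 times)

Paris (6 times)


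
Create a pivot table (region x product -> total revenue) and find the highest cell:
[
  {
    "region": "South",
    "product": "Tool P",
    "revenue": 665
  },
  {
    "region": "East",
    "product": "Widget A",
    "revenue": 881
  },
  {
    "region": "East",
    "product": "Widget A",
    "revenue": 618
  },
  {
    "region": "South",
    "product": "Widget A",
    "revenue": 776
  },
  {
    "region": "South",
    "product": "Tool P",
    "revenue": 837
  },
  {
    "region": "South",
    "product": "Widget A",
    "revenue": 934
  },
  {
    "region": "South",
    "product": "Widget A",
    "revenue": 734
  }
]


Pivot: region (rows) x product (columns) -> total revenue

     Tool P        Widget A    
East             0          1499  
South         1502          2444  

Highest: South / Widget A = $2444

South / Widget A = $2444


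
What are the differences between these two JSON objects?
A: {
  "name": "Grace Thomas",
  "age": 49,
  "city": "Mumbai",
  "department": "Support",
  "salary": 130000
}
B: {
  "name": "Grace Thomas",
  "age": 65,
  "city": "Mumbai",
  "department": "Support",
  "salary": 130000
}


Comparing each field (in key order):
  name: same
  age: DIFFERENT
  city: same
  department: same
  salary: same
Differences:
  age: 49 -> 65

1 field(s) changed

1 change: age


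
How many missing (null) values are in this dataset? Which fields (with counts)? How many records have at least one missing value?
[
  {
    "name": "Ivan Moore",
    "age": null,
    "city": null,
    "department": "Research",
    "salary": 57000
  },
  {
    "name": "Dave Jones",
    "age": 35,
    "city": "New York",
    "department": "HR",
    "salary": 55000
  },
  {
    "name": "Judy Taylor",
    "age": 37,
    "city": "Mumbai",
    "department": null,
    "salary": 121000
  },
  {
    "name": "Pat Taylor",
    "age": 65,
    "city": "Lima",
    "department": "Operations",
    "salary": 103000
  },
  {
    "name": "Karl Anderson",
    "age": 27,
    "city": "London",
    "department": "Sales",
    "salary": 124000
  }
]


Checking for missing (null) values in 5 records:

  Ivan Moore: age, city
  Dave Jones: complete
  Judy Taylor: department
  Pat Taylor: complete
  Karl Anderson: complete

Per field:
  name: 0 missing
  age: 1 missing
  city: 1 missing
  department: 1 missing
  salary: 0 missing

Total missing values: 3
Records with any missing: 2

3 missing values (age: 1, city: 1, department: 1); 2 incomplete records


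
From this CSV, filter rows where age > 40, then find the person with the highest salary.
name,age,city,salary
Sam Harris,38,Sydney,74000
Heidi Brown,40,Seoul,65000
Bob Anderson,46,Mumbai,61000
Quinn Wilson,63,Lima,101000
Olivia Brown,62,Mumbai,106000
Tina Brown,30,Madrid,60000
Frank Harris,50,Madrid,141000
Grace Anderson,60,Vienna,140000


Filter: age > 40
Sort by: salary (descending)

Filtered records (5):
  Frank Harris, age 50, salary $141000
  Grace Anderson, age 60, salary $140000
  Olivia Brown, age 62, salary $106000
  Quinn Wilson, age 63, salary $101000
  Bob Anderson, age 46, salary $61000

Highest salary: Frank Harris ($141000)

Frank Harris


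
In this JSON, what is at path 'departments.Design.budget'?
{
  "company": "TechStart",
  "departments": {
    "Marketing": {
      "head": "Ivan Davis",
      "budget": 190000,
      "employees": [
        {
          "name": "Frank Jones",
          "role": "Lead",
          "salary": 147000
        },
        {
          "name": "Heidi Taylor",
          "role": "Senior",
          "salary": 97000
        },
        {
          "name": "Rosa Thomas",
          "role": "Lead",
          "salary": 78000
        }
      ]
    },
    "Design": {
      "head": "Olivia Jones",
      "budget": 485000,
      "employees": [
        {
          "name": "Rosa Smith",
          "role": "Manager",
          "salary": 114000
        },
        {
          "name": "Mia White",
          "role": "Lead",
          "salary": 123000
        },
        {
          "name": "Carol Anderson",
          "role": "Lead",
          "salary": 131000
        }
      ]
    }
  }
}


Path: departments.Design.budget

Navigate:
  -> departments
  -> Design
  -> budget = 485000

485000
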